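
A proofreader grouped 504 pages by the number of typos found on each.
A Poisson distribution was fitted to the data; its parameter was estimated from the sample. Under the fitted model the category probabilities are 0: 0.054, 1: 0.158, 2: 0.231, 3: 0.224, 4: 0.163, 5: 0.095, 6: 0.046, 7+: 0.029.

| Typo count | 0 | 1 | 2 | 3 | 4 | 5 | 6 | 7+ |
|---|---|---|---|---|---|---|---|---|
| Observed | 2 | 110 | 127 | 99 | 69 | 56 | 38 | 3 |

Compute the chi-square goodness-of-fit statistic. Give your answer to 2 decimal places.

Expected counts E_i = n·p_i: 504×0.054 = 27.216, 504×0.158 = 79.632, 504×0.231 = 116.424, 504×0.224 = 112.896, 504×0.163 = 82.152, 504×0.095 = 47.88, 504×0.046 = 23.184, 504×0.029 = 14.616.
0: (2 − 27.216)²/27.216 = 635.846656/27.216 = 23.363
1: (110 − 79.632)²/79.632 = 922.215424/79.632 = 11.581
2: (127 − 116.424)²/116.424 = 111.851776/116.424 = 0.961
3: (99 − 112.896)²/112.896 = 193.098816/112.896 = 1.710
4: (69 − 82.152)²/82.152 = 172.975104/82.152 = 2.106
5: (56 − 47.88)²/47.88 = 65.9344/47.88 = 1.377
6: (38 − 23.184)²/23.184 = 219.513856/23.184 = 9.468
7+: (3 − 14.616)²/14.616 = 134.931456/14.616 = 9.232
Sum = 59.80

59.80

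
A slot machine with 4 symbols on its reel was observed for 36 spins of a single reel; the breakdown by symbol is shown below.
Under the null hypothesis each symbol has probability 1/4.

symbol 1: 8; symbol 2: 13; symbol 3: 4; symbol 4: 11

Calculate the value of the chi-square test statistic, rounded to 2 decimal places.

Expected count for each of the 4 categories: 36/4 = 9.
cat           O        E   (O−E)²/E
symbol 1      8        9      0.111
symbol 2     13        9      1.778
symbol 3      4        9      2.778
symbol 4     11        9      0.444
Sum = 5.11

5.11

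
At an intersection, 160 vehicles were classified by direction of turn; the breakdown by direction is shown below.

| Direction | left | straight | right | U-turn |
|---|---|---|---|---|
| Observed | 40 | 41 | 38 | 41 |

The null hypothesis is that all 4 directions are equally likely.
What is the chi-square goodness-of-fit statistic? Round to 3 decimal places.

0.150

Expected count for each of the 4 categories: 160/4 = 40.
cat           O        E   (O−E)²/E
left         40       40     0.0000
straight     41       40     0.0250
right        38       40     0.1000
U-turn       41       40     0.0250
Sum = 0.150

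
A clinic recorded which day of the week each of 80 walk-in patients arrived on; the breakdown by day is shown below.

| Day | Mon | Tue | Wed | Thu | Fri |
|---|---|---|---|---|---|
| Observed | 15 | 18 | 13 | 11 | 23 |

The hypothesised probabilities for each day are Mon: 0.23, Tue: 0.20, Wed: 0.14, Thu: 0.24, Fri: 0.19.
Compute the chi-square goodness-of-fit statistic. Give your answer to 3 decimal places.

8.672

Expected counts E_i = n·p_i: 80×0.23 = 18.4, 80×0.20 = 16, 80×0.14 = 11.2, 80×0.24 = 19.2, 80×0.19 = 15.2.
cat         O        E   (O−E)²/E
Mon        15     18.4     0.6283
Tue        18       16     0.2500
Wed        13     11.2     0.2893
Thu        11     19.2     3.5021
Fri        23     15.2     4.0026
Sum = 8.672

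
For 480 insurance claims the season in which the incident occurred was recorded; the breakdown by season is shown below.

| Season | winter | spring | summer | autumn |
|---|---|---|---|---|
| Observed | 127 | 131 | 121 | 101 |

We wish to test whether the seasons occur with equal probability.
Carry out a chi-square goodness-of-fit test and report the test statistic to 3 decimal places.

Under H₀ each category has probability 1/4, so each expected count is 480/4 = 120.
χ² = (127−120)²/120 + (131−120)²/120 + (121−120)²/120 + (101−120)²/120
   = 0.4083 + 1.0083 + 0.0083 + 3.0083
Sum = 4.433

4.433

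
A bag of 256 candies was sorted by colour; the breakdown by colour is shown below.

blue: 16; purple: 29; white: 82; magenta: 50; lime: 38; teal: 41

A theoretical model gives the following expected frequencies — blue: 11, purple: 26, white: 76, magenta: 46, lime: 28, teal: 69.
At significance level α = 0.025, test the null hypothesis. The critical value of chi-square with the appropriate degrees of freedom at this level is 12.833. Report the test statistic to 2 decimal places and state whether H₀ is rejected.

cat          O        E   (O−E)²/E
blue        16       11      2.273
purple      29       26      0.346
white       82       76      0.474
magenta     50       46      0.348
lime        38       28      3.571
teal        41       69     11.362
Sum = 18.37
df = 5. Since 18.37 > 12.833, we reject H₀.

18.37; reject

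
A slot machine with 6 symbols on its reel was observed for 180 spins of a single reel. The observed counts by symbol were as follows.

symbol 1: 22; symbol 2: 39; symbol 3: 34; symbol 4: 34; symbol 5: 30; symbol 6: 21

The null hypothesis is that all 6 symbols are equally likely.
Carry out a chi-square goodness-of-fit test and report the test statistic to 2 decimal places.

8.60

Under H₀ each category has probability 1/6, so each expected count is 180/6 = 30.
χ² = (22−30)²/30 + (39−30)²/30 + (34−30)²/30 + (34−30)²/30 + (30−30)²/30 + (21−30)²/30
   = 2.133 + 2.700 + 0.533 + 0.533 + 0.000 + 2.700
Sum = 8.60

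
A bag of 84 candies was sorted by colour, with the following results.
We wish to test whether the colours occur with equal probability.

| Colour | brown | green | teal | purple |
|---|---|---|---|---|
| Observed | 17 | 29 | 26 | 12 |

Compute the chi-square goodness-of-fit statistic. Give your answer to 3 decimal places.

Expected count for each of the 4 categories: 84/4 = 21.
brown: (17 − 21)²/21 = 16/21 = 0.7619
green: (29 − 21)²/21 = 64/21 = 3.0476
teal: (26 − 21)²/21 = 25/21 = 1.1905
purple: (12 − 21)²/21 = 81/21 = 3.8571
Sum = 8.857

8.857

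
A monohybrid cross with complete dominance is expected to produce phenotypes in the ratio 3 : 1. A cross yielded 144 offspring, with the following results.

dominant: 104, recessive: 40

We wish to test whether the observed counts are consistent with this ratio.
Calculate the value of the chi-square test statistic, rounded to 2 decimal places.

0.59

Ratio total = 4. Expected counts: 144×3/4 = 108, 144×1/4 = 36.
cat            O        E   (O−E)²/E
dominant     104      108      0.148
recessive     40       36      0.444
Sum = 0.59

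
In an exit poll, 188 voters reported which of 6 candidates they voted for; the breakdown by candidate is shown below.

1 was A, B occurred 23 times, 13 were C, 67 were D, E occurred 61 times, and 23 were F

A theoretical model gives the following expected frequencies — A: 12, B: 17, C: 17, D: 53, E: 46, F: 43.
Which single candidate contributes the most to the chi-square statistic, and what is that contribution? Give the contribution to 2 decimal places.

A, 10.08

A: (1 − 12)²/12 = 121/12 = 10.083
B: (23 − 17)²/17 = 36/17 = 2.118
C: (13 − 17)²/17 = 16/17 = 0.941
D: (67 − 53)²/53 = 196/53 = 3.698
E: (61 − 46)²/46 = 225/46 = 4.891
F: (23 − 43)²/43 = 400/43 = 9.302
The largest term is for A: 10.08.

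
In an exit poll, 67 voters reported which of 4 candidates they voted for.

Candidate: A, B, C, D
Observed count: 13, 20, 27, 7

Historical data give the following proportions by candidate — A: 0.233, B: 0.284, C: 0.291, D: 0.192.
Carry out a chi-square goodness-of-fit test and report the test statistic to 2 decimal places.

6.05

Expected counts E_i = n·p_i: 67×0.233 = 15.611, 67×0.284 = 19.028, 67×0.291 = 19.497, 67×0.192 = 12.864.
A: (13 − 15.611)²/15.611 = 6.817321/15.611 = 0.437
B: (20 − 19.028)²/19.028 = 0.944784/19.028 = 0.050
C: (27 − 19.497)²/19.497 = 56.295009/19.497 = 2.887
D: (7 − 12.864)²/12.864 = 34.386496/12.864 = 2.673
Sum = 6.05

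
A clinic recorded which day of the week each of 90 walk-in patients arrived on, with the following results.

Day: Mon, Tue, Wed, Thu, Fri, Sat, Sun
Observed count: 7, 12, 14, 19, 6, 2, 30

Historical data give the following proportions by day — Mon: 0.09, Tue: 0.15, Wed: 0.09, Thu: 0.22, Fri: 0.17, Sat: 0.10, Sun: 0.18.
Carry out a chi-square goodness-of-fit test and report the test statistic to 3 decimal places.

Expected counts E_i = n·p_i: 90×0.09 = 8.1, 90×0.15 = 13.5, 90×0.09 = 8.1, 90×0.22 = 19.8, 90×0.17 = 15.3, 90×0.10 = 9, 90×0.18 = 16.2.
χ² = (7−8.1)²/8.1 + (12−13.5)²/13.5 + (14−8.1)²/8.1 + (19−19.8)²/19.8 + (6−15.3)²/15.3 + (2−9)²/9 + (30−16.2)²/16.2
   = 0.1494 + 0.1667 + 4.2975 + 0.0323 + 5.6529 + 5.4444 + 11.7556
Sum = 27.499

27.499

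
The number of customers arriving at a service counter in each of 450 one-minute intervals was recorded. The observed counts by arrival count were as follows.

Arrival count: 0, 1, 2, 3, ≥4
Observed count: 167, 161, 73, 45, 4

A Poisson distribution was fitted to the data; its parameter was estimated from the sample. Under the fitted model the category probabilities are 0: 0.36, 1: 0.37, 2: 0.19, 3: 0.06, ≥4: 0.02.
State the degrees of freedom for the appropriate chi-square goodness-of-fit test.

There are k = 5 categories and 1 parameter estimated from the data, so df = 5 − 1 − 1 = 3.

3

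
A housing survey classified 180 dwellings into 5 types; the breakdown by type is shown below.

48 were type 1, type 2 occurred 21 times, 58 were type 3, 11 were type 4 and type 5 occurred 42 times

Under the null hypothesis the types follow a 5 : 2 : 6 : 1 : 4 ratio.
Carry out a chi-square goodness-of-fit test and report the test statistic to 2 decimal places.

Ratio total = 18. Expected counts: 180×5/18 = 50, 180×2/18 = 20, 180×6/18 = 60, 180×1/18 = 10, 180×4/18 = 40.
χ² = (48−50)²/50 + (21−20)²/20 + (58−60)²/60 + (11−10)²/10 + (42−40)²/40
   = 0.080 + 0.050 + 0.067 + 0.100 + 0.100
Sum = 0.40

0.40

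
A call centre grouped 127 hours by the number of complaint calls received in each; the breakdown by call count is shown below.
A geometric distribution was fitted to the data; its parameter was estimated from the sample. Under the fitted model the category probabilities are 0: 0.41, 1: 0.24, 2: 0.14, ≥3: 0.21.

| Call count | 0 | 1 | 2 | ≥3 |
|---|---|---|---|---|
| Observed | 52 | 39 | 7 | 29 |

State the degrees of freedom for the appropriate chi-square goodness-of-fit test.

2

There are k = 4 categories and 1 parameter estimated from the data, so df = 4 − 1 − 1 = 2.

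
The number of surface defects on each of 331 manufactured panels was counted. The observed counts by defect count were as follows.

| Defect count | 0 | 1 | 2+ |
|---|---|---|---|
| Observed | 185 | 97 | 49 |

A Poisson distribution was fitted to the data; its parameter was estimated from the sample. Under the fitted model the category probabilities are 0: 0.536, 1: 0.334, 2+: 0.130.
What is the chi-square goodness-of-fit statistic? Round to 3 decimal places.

Expected counts E_i = n·p_i: 331×0.536 = 177.416, 331×0.334 = 110.554, 331×0.130 = 43.03.
χ² = (185−177.416)²/177.416 + (97−110.554)²/110.554 + (49−43.03)²/43.03
   = 0.3242 + 1.6617 + 0.8283
Sum = 2.814

2.814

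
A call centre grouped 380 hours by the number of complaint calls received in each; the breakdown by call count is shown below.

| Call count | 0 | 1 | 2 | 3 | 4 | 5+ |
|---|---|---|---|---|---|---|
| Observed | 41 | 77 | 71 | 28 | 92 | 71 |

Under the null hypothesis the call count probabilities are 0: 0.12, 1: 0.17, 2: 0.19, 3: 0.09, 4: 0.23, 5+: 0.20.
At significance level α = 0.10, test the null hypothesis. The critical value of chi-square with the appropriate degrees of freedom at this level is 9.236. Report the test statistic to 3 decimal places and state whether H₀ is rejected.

4.559; do not reject

Expected counts E_i = n·p_i: 380×0.12 = 45.6, 380×0.17 = 64.6, 380×0.19 = 72.2, 380×0.09 = 34.2, 380×0.23 = 87.4, 380×0.20 = 76.
0: (41 − 45.6)²/45.6 = 21.16/45.6 = 0.4640
1: (77 − 64.6)²/64.6 = 153.76/64.6 = 2.3802
2: (71 − 72.2)²/72.2 = 1.44/72.2 = 0.0199
3: (28 − 34.2)²/34.2 = 38.44/34.2 = 1.1240
4: (92 − 87.4)²/87.4 = 21.16/87.4 = 0.2421
5+: (71 − 76)²/76 = 25/76 = 0.3289
Sum = 4.559
df = 5. Since 4.559 < 9.236, we do not reject H₀.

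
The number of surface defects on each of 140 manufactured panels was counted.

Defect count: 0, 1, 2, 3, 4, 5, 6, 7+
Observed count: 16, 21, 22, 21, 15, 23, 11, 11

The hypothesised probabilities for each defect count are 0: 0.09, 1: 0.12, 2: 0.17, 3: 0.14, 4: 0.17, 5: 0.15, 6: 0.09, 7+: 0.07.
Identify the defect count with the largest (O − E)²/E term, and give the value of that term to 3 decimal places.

4, 3.254

Expected counts E_i = n·p_i: 140×0.09 = 12.6, 140×0.12 = 16.8, 140×0.17 = 23.8, 140×0.14 = 19.6, 140×0.17 = 23.8, 140×0.15 = 21, 140×0.09 = 12.6, 140×0.07 = 9.8.
χ² = (16−12.6)²/12.6 + (21−16.8)²/16.8 + (22−23.8)²/23.8 + (21−19.6)²/19.6 + (15−23.8)²/23.8 + (23−21)²/21 + (11−12.6)²/12.6 + (11−9.8)²/9.8
   = 0.9175 + 1.0500 + 0.1361 + 0.1000 + 3.2538 + 0.1905 + 0.2032 + 0.1469
The largest term is for 4: 3.254.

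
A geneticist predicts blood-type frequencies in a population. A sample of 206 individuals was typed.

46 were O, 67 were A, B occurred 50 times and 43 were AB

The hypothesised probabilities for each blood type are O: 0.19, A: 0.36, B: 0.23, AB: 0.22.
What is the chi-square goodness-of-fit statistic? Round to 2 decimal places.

Expected counts E_i = n·p_i: 206×0.19 = 39.14, 206×0.36 = 74.16, 206×0.23 = 47.38, 206×0.22 = 45.32.
χ² = (46−39.14)²/39.14 + (67−74.16)²/74.16 + (50−47.38)²/47.38 + (43−45.32)²/45.32
   = 1.202 + 0.691 + 0.145 + 0.119
Sum = 2.16

2.16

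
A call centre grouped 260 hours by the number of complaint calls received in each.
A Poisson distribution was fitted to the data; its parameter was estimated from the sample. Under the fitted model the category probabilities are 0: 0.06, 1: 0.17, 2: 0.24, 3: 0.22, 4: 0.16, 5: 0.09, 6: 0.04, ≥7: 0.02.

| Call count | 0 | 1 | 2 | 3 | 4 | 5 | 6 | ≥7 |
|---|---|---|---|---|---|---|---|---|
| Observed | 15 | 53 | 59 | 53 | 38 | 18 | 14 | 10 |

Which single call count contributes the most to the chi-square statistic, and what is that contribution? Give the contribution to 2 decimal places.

≥7, 4.43

Expected counts E_i = n·p_i: 260×0.06 = 15.6, 260×0.17 = 44.2, 260×0.24 = 62.4, 260×0.22 = 57.2, 260×0.16 = 41.6, 260×0.09 = 23.4, 260×0.04 = 10.4, 260×0.02 = 5.2.
χ² = (15−15.6)²/15.6 + (53−44.2)²/44.2 + (59−62.4)²/62.4 + (53−57.2)²/57.2 + (38−41.6)²/41.6 + (18−23.4)²/23.4 + (14−10.4)²/10.4 + (10−5.2)²/5.2
   = 0.023 + 1.752 + 0.185 + 0.308 + 0.312 + 1.246 + 1.246 + 4.431
The largest term is for ≥7: 4.43.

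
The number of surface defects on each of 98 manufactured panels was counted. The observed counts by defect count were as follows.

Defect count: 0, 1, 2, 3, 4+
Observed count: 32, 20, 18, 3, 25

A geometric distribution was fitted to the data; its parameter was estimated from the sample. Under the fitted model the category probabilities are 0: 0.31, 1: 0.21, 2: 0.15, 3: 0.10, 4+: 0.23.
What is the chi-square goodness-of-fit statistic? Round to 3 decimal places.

Expected counts E_i = n·p_i: 98×0.31 = 30.38, 98×0.21 = 20.58, 98×0.15 = 14.7, 98×0.10 = 9.8, 98×0.23 = 22.54.
0: (32 − 30.38)²/30.38 = 2.6244/30.38 = 0.0864
1: (20 − 20.58)²/20.58 = 0.3364/20.58 = 0.0163
2: (18 − 14.7)²/14.7 = 10.89/14.7 = 0.7408
3: (3 − 9.8)²/9.8 = 46.24/9.8 = 4.7184
4+: (25 − 22.54)²/22.54 = 6.0516/22.54 = 0.2685
Sum = 5.830

5.830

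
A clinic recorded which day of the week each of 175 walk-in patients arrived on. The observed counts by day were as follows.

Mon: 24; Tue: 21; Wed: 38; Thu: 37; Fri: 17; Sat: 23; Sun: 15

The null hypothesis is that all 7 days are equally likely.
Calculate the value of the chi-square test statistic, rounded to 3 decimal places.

19.920

Expected count for each of the 7 categories: 175/7 = 25.
χ² = (24−25)²/25 + (21−25)²/25 + (38−25)²/25 + (37−25)²/25 + (17−25)²/25 + (23−25)²/25 + (15−25)²/25
   = 0.0400 + 0.6400 + 6.7600 + 5.7600 + 2.5600 + 0.1600 + 4.0000
Sum = 19.920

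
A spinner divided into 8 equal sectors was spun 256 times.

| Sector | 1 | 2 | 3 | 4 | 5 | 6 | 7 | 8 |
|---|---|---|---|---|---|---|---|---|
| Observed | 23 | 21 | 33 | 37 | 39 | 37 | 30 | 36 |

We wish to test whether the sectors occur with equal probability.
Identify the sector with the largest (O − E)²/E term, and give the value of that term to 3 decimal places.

2, 3.781

Under H₀ each category has probability 1/8, so each expected count is 256/8 = 32.
cat         O        E   (O−E)²/E
1          23       32     2.5313
2          21       32     3.7813
3          33       32     0.0313
4          37       32     0.7813
5          39       32     1.5313
6          37       32     0.7813
7          30       32     0.1250
8          36       32     0.5000
The largest term is for 2: 3.781.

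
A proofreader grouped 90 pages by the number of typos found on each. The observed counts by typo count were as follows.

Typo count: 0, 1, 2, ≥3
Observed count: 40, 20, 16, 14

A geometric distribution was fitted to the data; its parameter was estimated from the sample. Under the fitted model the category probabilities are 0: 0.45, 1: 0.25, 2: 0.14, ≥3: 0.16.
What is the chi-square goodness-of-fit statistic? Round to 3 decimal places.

Expected counts E_i = n·p_i: 90×0.45 = 40.5, 90×0.25 = 22.5, 90×0.14 = 12.6, 90×0.16 = 14.4.
0: (40 − 40.5)²/40.5 = 0.25/40.5 = 0.0062
1: (20 − 22.5)²/22.5 = 6.25/22.5 = 0.2778
2: (16 − 12.6)²/12.6 = 11.56/12.6 = 0.9175
≥3: (14 − 14.4)²/14.4 = 0.16/14.4 = 0.0111
Sum = 1.213

1.213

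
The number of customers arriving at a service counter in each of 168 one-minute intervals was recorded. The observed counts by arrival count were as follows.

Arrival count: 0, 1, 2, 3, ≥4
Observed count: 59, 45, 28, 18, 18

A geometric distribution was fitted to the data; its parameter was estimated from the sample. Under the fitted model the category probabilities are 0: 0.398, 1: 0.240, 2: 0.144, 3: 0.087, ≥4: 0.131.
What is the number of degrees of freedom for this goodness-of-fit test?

3

There are k = 5 categories and 1 parameter estimated from the data, so df = 5 − 1 − 1 = 3.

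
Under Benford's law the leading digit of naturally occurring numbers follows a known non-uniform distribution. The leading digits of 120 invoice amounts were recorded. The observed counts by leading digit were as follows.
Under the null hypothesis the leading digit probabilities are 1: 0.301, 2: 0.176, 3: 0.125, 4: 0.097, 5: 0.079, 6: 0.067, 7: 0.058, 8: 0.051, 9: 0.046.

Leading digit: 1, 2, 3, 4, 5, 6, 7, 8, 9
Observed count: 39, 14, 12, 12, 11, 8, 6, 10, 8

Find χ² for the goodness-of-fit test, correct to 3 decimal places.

Expected counts E_i = n·p_i: 120×0.301 = 36.12, 120×0.176 = 21.12, 120×0.125 = 15, 120×0.097 = 11.64, 120×0.079 = 9.48, 120×0.067 = 8.04, 120×0.058 = 6.96, 120×0.051 = 6.12, 120×0.046 = 5.52.
cat         O        E   (O−E)²/E
1          39    36.12     0.2296
2          14    21.12     2.4003
3          12       15     0.6000
4          12    11.64     0.0111
5          11     9.48     0.2437
6           8     8.04     0.0002
7           6     6.96     0.1324
8          10     6.12     2.4599
9           8     5.52     1.1142
Sum = 7.191

7.191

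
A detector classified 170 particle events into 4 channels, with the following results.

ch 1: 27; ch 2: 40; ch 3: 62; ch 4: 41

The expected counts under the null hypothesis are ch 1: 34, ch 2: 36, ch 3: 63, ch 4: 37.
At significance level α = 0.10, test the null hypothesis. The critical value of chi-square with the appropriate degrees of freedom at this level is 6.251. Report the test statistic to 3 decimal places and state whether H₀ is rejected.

2.334; do not reject

χ² = (27−34)²/34 + (40−36)²/36 + (62−63)²/63 + (41−37)²/37
   = 1.4412 + 0.4444 + 0.0159 + 0.4324
Sum = 2.334
df = 3. Since 2.334 < 6.251, we do not reject H₀.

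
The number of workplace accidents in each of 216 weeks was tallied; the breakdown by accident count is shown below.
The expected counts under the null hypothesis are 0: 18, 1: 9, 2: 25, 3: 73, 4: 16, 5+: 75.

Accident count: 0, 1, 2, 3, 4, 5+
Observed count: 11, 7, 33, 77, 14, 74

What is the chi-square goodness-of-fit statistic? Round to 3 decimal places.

6.209

cat         O        E   (O−E)²/E
0          11       18     2.7222
1           7        9     0.4444
2          33       25     2.5600
3          77       73     0.2192
4          14       16     0.2500
5+         74       75     0.0133
Sum = 6.209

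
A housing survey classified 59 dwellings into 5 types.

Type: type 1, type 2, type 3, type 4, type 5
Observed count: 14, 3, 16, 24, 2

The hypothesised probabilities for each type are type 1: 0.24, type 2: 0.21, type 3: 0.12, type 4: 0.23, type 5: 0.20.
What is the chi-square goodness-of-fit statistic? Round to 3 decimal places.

34.512

Expected counts E_i = n·p_i: 59×0.24 = 14.16, 59×0.21 = 12.39, 59×0.12 = 7.08, 59×0.23 = 13.57, 59×0.20 = 11.8.
type 1: (14 − 14.16)²/14.16 = 0.0256/14.16 = 0.0018
type 2: (3 − 12.39)²/12.39 = 88.1721/12.39 = 7.1164
type 3: (16 − 7.08)²/7.08 = 79.5664/7.08 = 11.2382
type 4: (24 − 13.57)²/13.57 = 108.7849/13.57 = 8.0166
type 5: (2 − 11.8)²/11.8 = 96.04/11.8 = 8.1390
Sum = 34.512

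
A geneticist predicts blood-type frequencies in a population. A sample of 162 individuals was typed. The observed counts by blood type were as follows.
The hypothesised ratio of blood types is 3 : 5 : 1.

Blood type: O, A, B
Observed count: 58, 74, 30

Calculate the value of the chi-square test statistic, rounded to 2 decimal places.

11.14

Ratio total = 9. Expected counts: 162×3/9 = 54, 162×5/9 = 90, 162×1/9 = 18.
cat         O        E   (O−E)²/E
O          58       54      0.296
A          74       90      2.844
B          30       18      8.000
Sum = 11.14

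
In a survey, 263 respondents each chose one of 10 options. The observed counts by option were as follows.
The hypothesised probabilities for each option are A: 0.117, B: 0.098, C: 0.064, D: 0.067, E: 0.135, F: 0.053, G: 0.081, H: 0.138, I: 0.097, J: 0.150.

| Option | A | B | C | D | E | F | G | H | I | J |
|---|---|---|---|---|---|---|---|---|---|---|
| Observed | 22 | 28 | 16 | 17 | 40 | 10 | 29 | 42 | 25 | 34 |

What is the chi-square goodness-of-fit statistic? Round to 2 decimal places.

Expected counts E_i = n·p_i: 263×0.117 = 30.771, 263×0.098 = 25.774, 263×0.064 = 16.832, 263×0.067 = 17.621, 263×0.135 = 35.505, 263×0.053 = 13.939, 263×0.081 = 21.303, 263×0.138 = 36.294, 263×0.097 = 25.511, 263×0.150 = 39.45.
A: (22 − 30.771)²/30.771 = 76.930441/30.771 = 2.500
B: (28 − 25.774)²/25.774 = 4.955076/25.774 = 0.192
C: (16 − 16.832)²/16.832 = 0.692224/16.832 = 0.041
D: (17 − 17.621)²/17.621 = 0.385641/17.621 = 0.022
E: (40 − 35.505)²/35.505 = 20.205025/35.505 = 0.569
F: (10 − 13.939)²/13.939 = 15.515721/13.939 = 1.113
G: (29 − 21.303)²/21.303 = 59.243809/21.303 = 2.781
H: (42 − 36.294)²/36.294 = 32.558436/36.294 = 0.897
I: (25 − 25.511)²/25.511 = 0.261121/25.511 = 0.010
J: (34 − 39.45)²/39.45 = 29.7025/39.45 = 0.753
Sum = 8.88

8.88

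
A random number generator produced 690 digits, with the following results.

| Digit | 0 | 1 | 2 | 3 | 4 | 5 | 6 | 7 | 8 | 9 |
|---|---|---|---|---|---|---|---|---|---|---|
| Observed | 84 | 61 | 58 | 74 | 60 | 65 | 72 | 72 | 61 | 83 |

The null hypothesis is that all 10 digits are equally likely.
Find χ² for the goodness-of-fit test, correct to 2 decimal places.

Under H₀ each category has probability 1/10, so each expected count is 690/10 = 69.
0: (84 − 69)²/69 = 225/69 = 3.261
1: (61 − 69)²/69 = 64/69 = 0.928
2: (58 − 69)²/69 = 121/69 = 1.754
3: (74 − 69)²/69 = 25/69 = 0.362
4: (60 − 69)²/69 = 81/69 = 1.174
5: (65 − 69)²/69 = 16/69 = 0.232
6: (72 − 69)²/69 = 9/69 = 0.130
7: (72 − 69)²/69 = 9/69 = 0.130
8: (61 − 69)²/69 = 64/69 = 0.928
9: (83 − 69)²/69 = 196/69 = 2.841
Sum = 11.74

11.74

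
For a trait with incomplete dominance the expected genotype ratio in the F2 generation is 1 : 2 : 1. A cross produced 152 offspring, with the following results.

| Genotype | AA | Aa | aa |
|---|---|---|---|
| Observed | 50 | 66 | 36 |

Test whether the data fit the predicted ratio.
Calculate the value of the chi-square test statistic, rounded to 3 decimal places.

5.211

Ratio total = 4. Expected counts: 152×1/4 = 38, 152×2/4 = 76, 152×1/4 = 38.
χ² = (50−38)²/38 + (66−76)²/76 + (36−38)²/38
   = 3.7895 + 1.3158 + 0.1053
Sum = 5.211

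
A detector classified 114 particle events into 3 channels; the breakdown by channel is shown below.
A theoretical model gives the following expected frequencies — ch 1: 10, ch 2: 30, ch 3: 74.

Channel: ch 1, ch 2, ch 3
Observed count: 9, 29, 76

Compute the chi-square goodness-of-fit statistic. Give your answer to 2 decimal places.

0.19

cat         O        E   (O−E)²/E
ch 1        9       10      0.100
ch 2       29       30      0.033
ch 3       76       74      0.054
Sum = 0.19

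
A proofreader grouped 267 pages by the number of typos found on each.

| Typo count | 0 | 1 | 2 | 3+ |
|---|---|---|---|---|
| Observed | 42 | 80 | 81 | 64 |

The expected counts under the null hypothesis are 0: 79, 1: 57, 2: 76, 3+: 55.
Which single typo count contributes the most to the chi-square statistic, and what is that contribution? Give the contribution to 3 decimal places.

0, 17.329

cat         O        E   (O−E)²/E
0          42       79    17.3291
1          80       57     9.2807
2          81       76     0.3289
3+         64       55     1.4727
The largest term is for 0: 17.329.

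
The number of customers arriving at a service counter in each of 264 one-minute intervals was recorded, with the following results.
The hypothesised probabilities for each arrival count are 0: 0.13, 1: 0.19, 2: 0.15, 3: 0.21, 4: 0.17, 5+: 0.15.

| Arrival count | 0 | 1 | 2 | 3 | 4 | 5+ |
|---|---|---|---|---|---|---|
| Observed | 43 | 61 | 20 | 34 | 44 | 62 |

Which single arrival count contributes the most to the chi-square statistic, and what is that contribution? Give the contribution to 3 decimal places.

Expected counts E_i = n·p_i: 264×0.13 = 34.32, 264×0.19 = 50.16, 264×0.15 = 39.6, 264×0.21 = 55.44, 264×0.17 = 44.88, 264×0.15 = 39.6.
cat         O        E   (O−E)²/E
0          43    34.32     2.1953
1          61    50.16     2.3426
2          20     39.6     9.7010
3          34    55.44     8.2914
4          44    44.88     0.0173
5+         62     39.6    12.6707
The largest term is for 5+: 12.671.

5+, 12.671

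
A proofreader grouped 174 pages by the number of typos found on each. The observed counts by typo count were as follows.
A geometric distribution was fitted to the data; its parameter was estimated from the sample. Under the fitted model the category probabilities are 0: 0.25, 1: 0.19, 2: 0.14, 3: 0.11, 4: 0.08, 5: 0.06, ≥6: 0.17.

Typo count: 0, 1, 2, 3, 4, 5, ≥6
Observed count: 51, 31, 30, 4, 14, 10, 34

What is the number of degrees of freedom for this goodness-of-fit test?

There are k = 7 categories and 1 parameter estimated from the data, so df = 7 − 1 − 1 = 5.

5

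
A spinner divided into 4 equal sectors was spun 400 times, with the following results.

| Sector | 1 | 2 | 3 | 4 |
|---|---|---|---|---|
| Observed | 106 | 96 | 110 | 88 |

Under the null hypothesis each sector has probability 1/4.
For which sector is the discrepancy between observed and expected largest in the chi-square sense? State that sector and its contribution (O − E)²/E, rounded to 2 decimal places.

Under H₀ each category has probability 1/4, so each expected count is 400/4 = 100.
1: (106 − 100)²/100 = 36/100 = 0.360
2: (96 − 100)²/100 = 16/100 = 0.160
3: (110 − 100)²/100 = 100/100 = 1.000
4: (88 − 100)²/100 = 144/100 = 1.440
The largest term is for 4: 1.44.

4, 1.44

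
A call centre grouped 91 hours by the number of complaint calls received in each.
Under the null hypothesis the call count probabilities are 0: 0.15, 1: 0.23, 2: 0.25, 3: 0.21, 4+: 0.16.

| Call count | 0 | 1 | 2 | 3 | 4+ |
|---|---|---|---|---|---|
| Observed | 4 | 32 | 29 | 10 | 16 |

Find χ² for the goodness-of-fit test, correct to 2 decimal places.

18.88

Expected counts E_i = n·p_i: 91×0.15 = 13.65, 91×0.23 = 20.93, 91×0.25 = 22.75, 91×0.21 = 19.11, 91×0.16 = 14.56.
χ² = (4−13.65)²/13.65 + (32−20.93)²/20.93 + (29−22.75)²/22.75 + (10−19.11)²/19.11 + (16−14.56)²/14.56
   = 6.822 + 5.855 + 1.717 + 4.343 + 0.142
Sum = 18.88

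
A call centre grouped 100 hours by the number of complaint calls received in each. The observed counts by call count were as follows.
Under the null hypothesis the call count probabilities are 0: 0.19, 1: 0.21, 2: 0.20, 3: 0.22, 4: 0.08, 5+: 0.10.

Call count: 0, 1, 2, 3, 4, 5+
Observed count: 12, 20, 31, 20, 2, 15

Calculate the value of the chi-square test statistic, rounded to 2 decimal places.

Expected counts E_i = n·p_i: 100×0.19 = 19, 100×0.21 = 21, 100×0.20 = 20, 100×0.22 = 22, 100×0.08 = 8, 100×0.10 = 10.
cat         O        E   (O−E)²/E
0          12       19      2.579
1          20       21      0.048
2          31       20      6.050
3          20       22      0.182
4           2        8      4.500
5+         15       10      2.500
Sum = 15.86

15.86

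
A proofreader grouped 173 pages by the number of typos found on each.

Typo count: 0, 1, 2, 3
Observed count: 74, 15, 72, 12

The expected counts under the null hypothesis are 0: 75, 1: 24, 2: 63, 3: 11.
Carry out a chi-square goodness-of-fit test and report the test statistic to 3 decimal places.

4.765

χ² = (74−75)²/75 + (15−24)²/24 + (72−63)²/63 + (12−11)²/11
   = 0.0133 + 3.3750 + 1.2857 + 0.0909
Sum = 4.765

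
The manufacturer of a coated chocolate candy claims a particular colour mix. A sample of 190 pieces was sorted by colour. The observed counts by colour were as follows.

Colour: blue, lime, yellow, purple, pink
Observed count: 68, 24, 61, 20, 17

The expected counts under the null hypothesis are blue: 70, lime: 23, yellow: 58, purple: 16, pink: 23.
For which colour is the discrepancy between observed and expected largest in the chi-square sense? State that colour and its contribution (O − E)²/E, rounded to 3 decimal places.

pink, 1.565

χ² = (68−70)²/70 + (24−23)²/23 + (61−58)²/58 + (20−16)²/16 + (17−23)²/23
   = 0.0571 + 0.0435 + 0.1552 + 1.0000 + 1.5652
The largest term is for pink: 1.565.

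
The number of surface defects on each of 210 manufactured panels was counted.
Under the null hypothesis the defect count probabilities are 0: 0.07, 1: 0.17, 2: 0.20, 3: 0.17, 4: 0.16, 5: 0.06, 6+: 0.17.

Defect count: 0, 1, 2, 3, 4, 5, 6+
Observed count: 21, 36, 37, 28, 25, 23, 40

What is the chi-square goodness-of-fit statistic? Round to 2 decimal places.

16.26

Expected counts E_i = n·p_i: 210×0.07 = 14.7, 210×0.17 = 35.7, 210×0.20 = 42, 210×0.17 = 35.7, 210×0.16 = 33.6, 210×0.06 = 12.6, 210×0.17 = 35.7.
0: (21 − 14.7)²/14.7 = 39.69/14.7 = 2.700
1: (36 − 35.7)²/35.7 = 0.09/35.7 = 0.003
2: (37 − 42)²/42 = 25/42 = 0.595
3: (28 − 35.7)²/35.7 = 59.29/35.7 = 1.661
4: (25 − 33.6)²/33.6 = 73.96/33.6 = 2.201
5: (23 − 12.6)²/12.6 = 108.16/12.6 = 8.584
6+: (40 − 35.7)²/35.7 = 18.49/35.7 = 0.518
Sum = 16.26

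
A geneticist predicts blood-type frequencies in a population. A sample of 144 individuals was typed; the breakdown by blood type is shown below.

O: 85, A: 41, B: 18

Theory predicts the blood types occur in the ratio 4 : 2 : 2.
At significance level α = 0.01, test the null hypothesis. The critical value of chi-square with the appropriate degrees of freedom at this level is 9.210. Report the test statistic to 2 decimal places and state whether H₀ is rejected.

Ratio total = 8. Expected counts: 144×4/8 = 72, 144×2/8 = 36, 144×2/8 = 36.
χ² = (85−72)²/72 + (41−36)²/36 + (18−36)²/36
   = 2.347 + 0.694 + 9.000
Sum = 12.04
df = 2. Since 12.04 > 9.210, we reject H₀.

12.04; reject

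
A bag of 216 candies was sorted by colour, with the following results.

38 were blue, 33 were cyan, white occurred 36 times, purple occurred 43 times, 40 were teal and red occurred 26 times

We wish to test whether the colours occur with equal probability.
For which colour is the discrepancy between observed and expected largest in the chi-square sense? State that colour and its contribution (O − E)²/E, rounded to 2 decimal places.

Under H₀ each category has probability 1/6, so each expected count is 216/6 = 36.
cat         O        E   (O−E)²/E
blue       38       36      0.111
cyan       33       36      0.250
white      36       36      0.000
purple     43       36      1.361
teal       40       36      0.444
red        26       36      2.778
The largest term is for red: 2.78.

red, 2.78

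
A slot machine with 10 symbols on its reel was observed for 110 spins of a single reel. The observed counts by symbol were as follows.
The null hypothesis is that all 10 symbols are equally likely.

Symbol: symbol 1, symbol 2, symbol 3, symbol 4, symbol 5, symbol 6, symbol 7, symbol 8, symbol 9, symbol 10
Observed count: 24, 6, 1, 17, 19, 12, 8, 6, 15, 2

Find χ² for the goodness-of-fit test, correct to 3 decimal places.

Under H₀ each category has probability 1/10, so each expected count is 110/10 = 11.
symbol 1: (24 − 11)²/11 = 169/11 = 15.3636
symbol 2: (6 − 11)²/11 = 25/11 = 2.2727
symbol 3: (1 − 11)²/11 = 100/11 = 9.0909
symbol 4: (17 − 11)²/11 = 36/11 = 3.2727
symbol 5: (19 − 11)²/11 = 64/11 = 5.8182
symbol 6: (12 − 11)²/11 = 1/11 = 0.0909
symbol 7: (8 − 11)²/11 = 9/11 = 0.8182
symbol 8: (6 − 11)²/11 = 25/11 = 2.2727
symbol 9: (15 − 11)²/11 = 16/11 = 1.4545
symbol 10: (2 − 11)²/11 = 81/11 = 7.3636
Sum = 47.818

47.818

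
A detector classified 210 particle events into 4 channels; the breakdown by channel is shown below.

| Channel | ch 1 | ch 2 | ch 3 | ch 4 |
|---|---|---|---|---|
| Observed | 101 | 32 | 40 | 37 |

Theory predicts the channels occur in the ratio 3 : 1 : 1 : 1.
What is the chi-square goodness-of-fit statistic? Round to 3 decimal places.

Ratio total = 6. Expected counts: 210×3/6 = 105, 210×1/6 = 35, 210×1/6 = 35, 210×1/6 = 35.
ch 1: (101 − 105)²/105 = 16/105 = 0.1524
ch 2: (32 − 35)²/35 = 9/35 = 0.2571
ch 3: (40 − 35)²/35 = 25/35 = 0.7143
ch 4: (37 − 35)²/35 = 4/35 = 0.1143
Sum = 1.238

1.238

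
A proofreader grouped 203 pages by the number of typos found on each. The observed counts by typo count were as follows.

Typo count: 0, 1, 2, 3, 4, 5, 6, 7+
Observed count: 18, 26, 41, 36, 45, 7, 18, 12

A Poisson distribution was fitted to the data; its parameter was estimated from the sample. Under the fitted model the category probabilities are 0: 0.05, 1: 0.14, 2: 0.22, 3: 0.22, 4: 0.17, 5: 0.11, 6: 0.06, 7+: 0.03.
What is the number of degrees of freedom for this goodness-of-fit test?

6

There are k = 8 categories and 1 parameter estimated from the data, so df = 8 − 1 − 1 = 6.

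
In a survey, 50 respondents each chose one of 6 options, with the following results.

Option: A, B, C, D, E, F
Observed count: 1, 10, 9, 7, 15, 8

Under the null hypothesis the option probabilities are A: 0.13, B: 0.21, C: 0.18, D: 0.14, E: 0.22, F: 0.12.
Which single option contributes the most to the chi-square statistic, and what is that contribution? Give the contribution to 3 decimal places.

Expected counts E_i = n·p_i: 50×0.13 = 6.5, 50×0.21 = 10.5, 50×0.18 = 9, 50×0.14 = 7, 50×0.22 = 11, 50×0.12 = 6.
χ² = (1−6.5)²/6.5 + (10−10.5)²/10.5 + (9−9)²/9 + (7−7)²/7 + (15−11)²/11 + (8−6)²/6
   = 4.6538 + 0.0238 + 0.0000 + 0.0000 + 1.4545 + 0.6667
The largest term is for A: 4.654.

A, 4.654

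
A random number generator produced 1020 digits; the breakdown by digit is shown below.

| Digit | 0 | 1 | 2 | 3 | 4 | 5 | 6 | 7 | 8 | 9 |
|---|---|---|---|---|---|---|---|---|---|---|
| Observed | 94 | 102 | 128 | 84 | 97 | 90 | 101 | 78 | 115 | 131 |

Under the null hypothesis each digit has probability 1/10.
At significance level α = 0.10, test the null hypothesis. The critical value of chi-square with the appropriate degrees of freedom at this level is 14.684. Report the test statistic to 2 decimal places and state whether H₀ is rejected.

27.65; reject

Under H₀ each category has probability 1/10, so each expected count is 1020/10 = 102.
0: (94 − 102)²/102 = 64/102 = 0.627
1: (102 − 102)²/102 = 0/102 = 0.000
2: (128 − 102)²/102 = 676/102 = 6.627
3: (84 − 102)²/102 = 324/102 = 3.176
4: (97 − 102)²/102 = 25/102 = 0.245
5: (90 − 102)²/102 = 144/102 = 1.412
6: (101 − 102)²/102 = 1/102 = 0.010
7: (78 − 102)²/102 = 576/102 = 5.647
8: (115 − 102)²/102 = 169/102 = 1.657
9: (131 − 102)²/102 = 841/102 = 8.245
Sum = 27.65
df = 9. Since 27.65 > 14.684, we reject H₀.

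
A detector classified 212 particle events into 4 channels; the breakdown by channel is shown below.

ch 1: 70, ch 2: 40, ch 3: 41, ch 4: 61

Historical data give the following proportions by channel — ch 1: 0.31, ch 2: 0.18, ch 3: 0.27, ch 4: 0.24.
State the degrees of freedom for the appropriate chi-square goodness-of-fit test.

3

There are k = 4 categories and no parameters were estimated from the data, so df = 4 − 1 = 3.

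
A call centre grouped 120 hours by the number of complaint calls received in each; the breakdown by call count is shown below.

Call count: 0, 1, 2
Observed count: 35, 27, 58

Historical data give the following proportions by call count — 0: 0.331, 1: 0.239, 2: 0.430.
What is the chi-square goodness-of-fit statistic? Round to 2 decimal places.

Expected counts E_i = n·p_i: 120×0.331 = 39.72, 120×0.239 = 28.68, 120×0.430 = 51.6.
0: (35 − 39.72)²/39.72 = 22.2784/39.72 = 0.561
1: (27 − 28.68)²/28.68 = 2.8224/28.68 = 0.098
2: (58 − 51.6)²/51.6 = 40.96/51.6 = 0.794
Sum = 1.45

1.45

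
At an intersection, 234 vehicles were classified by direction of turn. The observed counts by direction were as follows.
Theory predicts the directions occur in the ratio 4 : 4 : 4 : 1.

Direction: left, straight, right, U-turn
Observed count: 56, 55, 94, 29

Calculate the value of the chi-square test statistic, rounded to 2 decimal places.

Ratio total = 13. Expected counts: 234×4/13 = 72, 234×4/13 = 72, 234×4/13 = 72, 234×1/13 = 18.
left: (56 − 72)²/72 = 256/72 = 3.556
straight: (55 − 72)²/72 = 289/72 = 4.014
right: (94 − 72)²/72 = 484/72 = 6.722
U-turn: (29 − 18)²/18 = 121/18 = 6.722
Sum = 21.01

21.01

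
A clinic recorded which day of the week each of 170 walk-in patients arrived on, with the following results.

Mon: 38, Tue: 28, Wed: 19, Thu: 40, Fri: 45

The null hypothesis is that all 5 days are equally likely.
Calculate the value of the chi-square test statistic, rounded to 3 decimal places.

Under H₀ each category has probability 1/5, so each expected count is 170/5 = 34.
Mon: (38 − 34)²/34 = 16/34 = 0.4706
Tue: (28 − 34)²/34 = 36/34 = 1.0588
Wed: (19 − 34)²/34 = 225/34 = 6.6176
Thu: (40 − 34)²/34 = 36/34 = 1.0588
Fri: (45 − 34)²/34 = 121/34 = 3.5588
Sum = 12.765

12.765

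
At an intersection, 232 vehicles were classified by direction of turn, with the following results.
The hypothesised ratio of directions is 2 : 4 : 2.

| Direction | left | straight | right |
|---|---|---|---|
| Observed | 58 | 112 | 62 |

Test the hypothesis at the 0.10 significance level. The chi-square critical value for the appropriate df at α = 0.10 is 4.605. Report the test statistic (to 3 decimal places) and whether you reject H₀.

0.414; do not reject

Ratio total = 8. Expected counts: 232×2/8 = 58, 232×4/8 = 116, 232×2/8 = 58.
χ² = (58−58)²/58 + (112−116)²/116 + (62−58)²/58
   = 0.0000 + 0.1379 + 0.2759
Sum = 0.414
df = 2. Since 0.414 < 4.605, we do not reject H₀.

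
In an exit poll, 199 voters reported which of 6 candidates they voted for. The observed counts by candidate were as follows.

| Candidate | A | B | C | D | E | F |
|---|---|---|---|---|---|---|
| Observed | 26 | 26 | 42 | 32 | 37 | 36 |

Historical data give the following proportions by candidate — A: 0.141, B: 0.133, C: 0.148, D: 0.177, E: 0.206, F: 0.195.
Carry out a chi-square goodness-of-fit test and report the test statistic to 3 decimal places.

Expected counts E_i = n·p_i: 199×0.141 = 28.059, 199×0.133 = 26.467, 199×0.148 = 29.452, 199×0.177 = 35.223, 199×0.206 = 40.994, 199×0.195 = 38.805.
χ² = (26−28.059)²/28.059 + (26−26.467)²/26.467 + (42−29.452)²/29.452 + (32−35.223)²/35.223 + (37−40.994)²/40.994 + (36−38.805)²/38.805
   = 0.1511 + 0.0082 + 5.3461 + 0.2949 + 0.3891 + 0.2028
Sum = 6.392

6.392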